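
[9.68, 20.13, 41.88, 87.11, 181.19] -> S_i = 9.68*2.08^i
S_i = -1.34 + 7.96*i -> [-1.34, 6.62, 14.58, 22.54, 30.5]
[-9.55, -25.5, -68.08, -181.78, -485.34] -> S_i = -9.55*2.67^i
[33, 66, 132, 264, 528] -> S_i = 33*2^i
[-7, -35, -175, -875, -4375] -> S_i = -7*5^i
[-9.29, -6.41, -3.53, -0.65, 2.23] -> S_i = -9.29 + 2.88*i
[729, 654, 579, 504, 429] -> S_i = 729 + -75*i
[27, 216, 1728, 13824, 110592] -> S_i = 27*8^i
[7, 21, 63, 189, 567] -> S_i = 7*3^i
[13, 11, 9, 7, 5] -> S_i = 13 + -2*i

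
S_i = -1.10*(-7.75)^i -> [-1.1, 8.52, -66.07, 512.03, -3968.25]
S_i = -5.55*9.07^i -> [-5.55, -50.34, -456.57, -4141.09, -37559.7]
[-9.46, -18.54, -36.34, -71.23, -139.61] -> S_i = -9.46*1.96^i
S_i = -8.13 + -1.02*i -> [-8.13, -9.15, -10.17, -11.19, -12.21]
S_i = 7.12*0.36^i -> [7.12, 2.56, 0.92, 0.33, 0.12]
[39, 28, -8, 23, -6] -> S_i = Random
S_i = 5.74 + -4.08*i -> [5.74, 1.66, -2.42, -6.5, -10.58]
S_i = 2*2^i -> [2, 4, 8, 16, 32]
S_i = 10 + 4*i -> [10, 14, 18, 22, 26]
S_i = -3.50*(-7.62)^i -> [-3.5, 26.67, -203.23, 1548.58, -11800.16]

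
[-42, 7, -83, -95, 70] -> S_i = Random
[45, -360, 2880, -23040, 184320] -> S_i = 45*-8^i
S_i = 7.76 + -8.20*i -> [7.76, -0.44, -8.64, -16.84, -25.04]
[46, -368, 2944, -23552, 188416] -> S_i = 46*-8^i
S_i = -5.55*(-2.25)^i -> [-5.55, 12.49, -28.1, 63.22, -142.24]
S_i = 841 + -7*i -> [841, 834, 827, 820, 813]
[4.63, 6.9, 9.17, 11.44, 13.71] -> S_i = 4.63 + 2.27*i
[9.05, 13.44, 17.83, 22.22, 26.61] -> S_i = 9.05 + 4.39*i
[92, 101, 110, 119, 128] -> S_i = 92 + 9*i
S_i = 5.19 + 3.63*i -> [5.19, 8.82, 12.45, 16.08, 19.71]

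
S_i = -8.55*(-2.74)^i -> [-8.55, 23.43, -64.19, 175.88, -481.91]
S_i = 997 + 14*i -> [997, 1011, 1025, 1039, 1053]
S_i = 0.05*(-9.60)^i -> [0.05, -0.48, 4.61, -44.24, 424.67]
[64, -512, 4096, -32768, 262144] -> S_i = 64*-8^i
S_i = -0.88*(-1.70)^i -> [-0.88, 1.5, -2.54, 4.32, -7.35]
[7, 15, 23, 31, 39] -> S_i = 7 + 8*i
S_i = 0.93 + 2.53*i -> [0.93, 3.46, 5.99, 8.52, 11.05]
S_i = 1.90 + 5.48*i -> [1.9, 7.38, 12.86, 18.34, 23.82]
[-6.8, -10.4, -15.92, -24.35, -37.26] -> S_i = -6.80*1.53^i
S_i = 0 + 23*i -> [0, 23, 46, 69, 92]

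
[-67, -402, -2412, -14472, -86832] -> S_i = -67*6^i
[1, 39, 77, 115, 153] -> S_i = 1 + 38*i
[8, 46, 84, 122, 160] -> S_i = 8 + 38*i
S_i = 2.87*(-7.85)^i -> [2.87, -22.53, 176.86, -1388.32, 10898.34]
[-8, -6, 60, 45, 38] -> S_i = Random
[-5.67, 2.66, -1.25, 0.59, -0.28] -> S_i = -5.67*(-0.47)^i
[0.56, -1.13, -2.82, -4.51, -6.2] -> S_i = 0.56 + -1.69*i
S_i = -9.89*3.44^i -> [-9.89, -34.02, -117.03, -402.6, -1384.94]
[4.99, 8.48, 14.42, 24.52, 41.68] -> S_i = 4.99*1.70^i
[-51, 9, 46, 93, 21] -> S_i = Random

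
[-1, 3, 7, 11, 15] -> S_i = -1 + 4*i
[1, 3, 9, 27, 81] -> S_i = 1*3^i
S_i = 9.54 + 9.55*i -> [9.54, 19.09, 28.64, 38.19, 47.74]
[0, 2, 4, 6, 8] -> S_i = 0 + 2*i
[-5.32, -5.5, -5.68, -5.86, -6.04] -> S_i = -5.32 + -0.18*i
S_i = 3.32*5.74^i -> [3.32, 19.06, 109.39, 627.88, 3604.01]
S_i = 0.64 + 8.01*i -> [0.64, 8.65, 16.66, 24.67, 32.68]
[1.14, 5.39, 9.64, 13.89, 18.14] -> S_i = 1.14 + 4.25*i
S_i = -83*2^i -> [-83, -166, -332, -664, -1328]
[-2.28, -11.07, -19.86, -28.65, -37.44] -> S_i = -2.28 + -8.79*i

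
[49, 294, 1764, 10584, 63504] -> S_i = 49*6^i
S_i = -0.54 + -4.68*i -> [-0.54, -5.22, -9.9, -14.58, -19.26]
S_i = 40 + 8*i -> [40, 48, 56, 64, 72]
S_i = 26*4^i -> [26, 104, 416, 1664, 6656]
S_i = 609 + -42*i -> [609, 567, 525, 483, 441]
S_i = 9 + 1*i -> [9, 10, 11, 12, 13]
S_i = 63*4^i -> [63, 252, 1008, 4032, 16128]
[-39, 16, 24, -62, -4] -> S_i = Random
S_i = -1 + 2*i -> [-1, 1, 3, 5, 7]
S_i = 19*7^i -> [19, 133, 931, 6517, 45619]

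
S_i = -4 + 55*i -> [-4, 51, 106, 161, 216]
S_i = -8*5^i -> [-8, -40, -200, -1000, -5000]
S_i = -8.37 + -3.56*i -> [-8.37, -11.93, -15.49, -19.05, -22.61]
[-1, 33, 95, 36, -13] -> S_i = Random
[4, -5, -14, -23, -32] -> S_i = 4 + -9*i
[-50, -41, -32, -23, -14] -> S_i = -50 + 9*i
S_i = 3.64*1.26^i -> [3.64, 4.59, 5.78, 7.28, 9.17]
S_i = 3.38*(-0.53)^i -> [3.38, -1.79, 0.95, -0.5, 0.27]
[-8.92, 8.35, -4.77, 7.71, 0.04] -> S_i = Random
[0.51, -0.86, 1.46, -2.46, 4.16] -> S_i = 0.51*(-1.69)^i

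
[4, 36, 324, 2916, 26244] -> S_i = 4*9^i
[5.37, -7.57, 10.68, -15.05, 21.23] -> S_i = 5.37*(-1.41)^i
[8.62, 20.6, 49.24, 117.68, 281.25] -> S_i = 8.62*2.39^i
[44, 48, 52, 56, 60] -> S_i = 44 + 4*i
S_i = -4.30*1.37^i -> [-4.3, -5.89, -8.07, -11.06, -15.15]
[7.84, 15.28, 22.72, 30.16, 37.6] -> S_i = 7.84 + 7.44*i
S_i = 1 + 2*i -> [1, 3, 5, 7, 9]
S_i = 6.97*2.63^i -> [6.97, 18.33, 48.21, 126.79, 333.47]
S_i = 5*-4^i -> [5, -20, 80, -320, 1280]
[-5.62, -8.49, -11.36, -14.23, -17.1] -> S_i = -5.62 + -2.87*i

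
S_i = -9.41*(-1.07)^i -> [-9.41, 10.07, -10.77, 11.53, -12.33]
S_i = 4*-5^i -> [4, -20, 100, -500, 2500]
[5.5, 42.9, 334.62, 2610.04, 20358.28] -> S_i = 5.50*7.80^i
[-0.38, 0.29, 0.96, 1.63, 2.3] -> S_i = -0.38 + 0.67*i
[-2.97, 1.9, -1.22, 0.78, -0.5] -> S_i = -2.97*(-0.64)^i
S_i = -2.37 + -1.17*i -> [-2.37, -3.54, -4.71, -5.88, -7.05]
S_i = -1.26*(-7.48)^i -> [-1.26, 9.42, -70.5, 527.32, -3944.36]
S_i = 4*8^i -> [4, 32, 256, 2048, 16384]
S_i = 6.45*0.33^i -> [6.45, 2.13, 0.7, 0.23, 0.08]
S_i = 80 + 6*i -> [80, 86, 92, 98, 104]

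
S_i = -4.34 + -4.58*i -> [-4.34, -8.92, -13.5, -18.08, -22.66]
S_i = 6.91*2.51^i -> [6.91, 17.34, 43.53, 109.27, 274.27]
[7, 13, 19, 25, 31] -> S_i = 7 + 6*i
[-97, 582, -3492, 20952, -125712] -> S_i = -97*-6^i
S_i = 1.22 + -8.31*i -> [1.22, -7.09, -15.4, -23.71, -32.02]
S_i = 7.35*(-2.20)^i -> [7.35, -16.17, 35.57, -78.26, 172.18]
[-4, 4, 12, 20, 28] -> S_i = -4 + 8*i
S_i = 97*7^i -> [97, 679, 4753, 33271, 232897]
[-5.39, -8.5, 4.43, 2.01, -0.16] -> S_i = Random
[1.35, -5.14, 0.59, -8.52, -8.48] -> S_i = Random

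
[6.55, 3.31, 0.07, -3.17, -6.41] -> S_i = 6.55 + -3.24*i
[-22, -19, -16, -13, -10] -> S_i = -22 + 3*i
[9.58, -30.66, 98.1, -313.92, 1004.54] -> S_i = 9.58*(-3.20)^i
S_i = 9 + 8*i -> [9, 17, 25, 33, 41]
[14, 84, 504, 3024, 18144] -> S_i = 14*6^i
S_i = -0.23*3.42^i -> [-0.23, -0.79, -2.69, -9.2, -31.47]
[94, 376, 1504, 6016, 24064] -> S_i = 94*4^i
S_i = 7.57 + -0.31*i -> [7.57, 7.26, 6.95, 6.64, 6.33]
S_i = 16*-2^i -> [16, -32, 64, -128, 256]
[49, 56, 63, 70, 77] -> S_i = 49 + 7*i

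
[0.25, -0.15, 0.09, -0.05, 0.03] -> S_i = 0.25*(-0.60)^i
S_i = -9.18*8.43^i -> [-9.18, -77.39, -652.38, -5499.53, -46361.02]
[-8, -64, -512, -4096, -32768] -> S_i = -8*8^i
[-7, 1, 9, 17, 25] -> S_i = -7 + 8*i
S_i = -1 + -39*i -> [-1, -40, -79, -118, -157]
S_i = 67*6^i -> [67, 402, 2412, 14472, 86832]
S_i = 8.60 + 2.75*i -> [8.6, 11.35, 14.1, 16.85, 19.6]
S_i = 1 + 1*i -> [1, 2, 3, 4, 5]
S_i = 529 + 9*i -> [529, 538, 547, 556, 565]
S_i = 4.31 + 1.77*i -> [4.31, 6.08, 7.85, 9.62, 11.39]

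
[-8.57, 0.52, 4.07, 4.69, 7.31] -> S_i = Random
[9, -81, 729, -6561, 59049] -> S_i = 9*-9^i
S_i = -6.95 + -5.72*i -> [-6.95, -12.67, -18.39, -24.11, -29.83]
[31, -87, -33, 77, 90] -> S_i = Random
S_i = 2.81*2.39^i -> [2.81, 6.72, 16.05, 38.36, 91.68]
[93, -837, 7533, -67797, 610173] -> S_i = 93*-9^i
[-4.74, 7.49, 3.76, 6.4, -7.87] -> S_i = Random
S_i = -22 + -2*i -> [-22, -24, -26, -28, -30]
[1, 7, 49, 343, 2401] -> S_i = 1*7^i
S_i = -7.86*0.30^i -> [-7.86, -2.36, -0.71, -0.21, -0.06]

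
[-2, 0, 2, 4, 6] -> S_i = -2 + 2*i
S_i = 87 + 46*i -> [87, 133, 179, 225, 271]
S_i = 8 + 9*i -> [8, 17, 26, 35, 44]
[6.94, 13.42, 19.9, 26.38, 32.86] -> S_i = 6.94 + 6.48*i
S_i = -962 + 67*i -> [-962, -895, -828, -761, -694]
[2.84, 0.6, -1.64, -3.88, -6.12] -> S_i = 2.84 + -2.24*i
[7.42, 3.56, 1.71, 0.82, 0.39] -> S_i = 7.42*0.48^i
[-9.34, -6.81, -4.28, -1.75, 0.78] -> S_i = -9.34 + 2.53*i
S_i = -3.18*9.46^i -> [-3.18, -30.08, -284.58, -2692.16, -25467.81]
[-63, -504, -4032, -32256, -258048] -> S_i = -63*8^i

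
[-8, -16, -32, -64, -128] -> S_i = -8*2^i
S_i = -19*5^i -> [-19, -95, -475, -2375, -11875]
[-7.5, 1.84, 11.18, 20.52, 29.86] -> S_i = -7.50 + 9.34*i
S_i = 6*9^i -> [6, 54, 486, 4374, 39366]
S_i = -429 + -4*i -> [-429, -433, -437, -441, -445]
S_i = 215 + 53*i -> [215, 268, 321, 374, 427]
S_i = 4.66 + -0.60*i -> [4.66, 4.06, 3.46, 2.86, 2.26]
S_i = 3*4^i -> [3, 12, 48, 192, 768]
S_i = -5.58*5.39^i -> [-5.58, -30.08, -162.11, -873.78, -4709.66]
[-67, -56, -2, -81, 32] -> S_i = Random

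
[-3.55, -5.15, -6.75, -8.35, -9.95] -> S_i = -3.55 + -1.60*i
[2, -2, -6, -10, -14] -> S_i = 2 + -4*i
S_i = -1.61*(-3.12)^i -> [-1.61, 5.02, -15.67, 48.9, -152.56]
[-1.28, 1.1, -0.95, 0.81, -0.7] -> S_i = -1.28*(-0.86)^i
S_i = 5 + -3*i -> [5, 2, -1, -4, -7]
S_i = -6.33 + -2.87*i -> [-6.33, -9.2, -12.07, -14.94, -17.81]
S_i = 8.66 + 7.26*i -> [8.66, 15.92, 23.18, 30.44, 37.7]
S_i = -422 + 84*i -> [-422, -338, -254, -170, -86]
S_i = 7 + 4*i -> [7, 11, 15, 19, 23]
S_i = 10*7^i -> [10, 70, 490, 3430, 24010]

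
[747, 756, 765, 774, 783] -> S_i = 747 + 9*i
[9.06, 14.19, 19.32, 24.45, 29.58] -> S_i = 9.06 + 5.13*i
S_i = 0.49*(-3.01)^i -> [0.49, -1.47, 4.44, -13.36, 40.22]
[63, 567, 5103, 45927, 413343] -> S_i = 63*9^i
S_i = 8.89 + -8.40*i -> [8.89, 0.49, -7.91, -16.31, -24.71]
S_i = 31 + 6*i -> [31, 37, 43, 49, 55]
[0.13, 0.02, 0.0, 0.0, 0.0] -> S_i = 0.13*0.15^i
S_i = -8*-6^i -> [-8, 48, -288, 1728, -10368]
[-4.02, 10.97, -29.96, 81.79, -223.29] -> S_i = -4.02*(-2.73)^i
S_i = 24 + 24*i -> [24, 48, 72, 96, 120]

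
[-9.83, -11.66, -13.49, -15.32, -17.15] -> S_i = -9.83 + -1.83*i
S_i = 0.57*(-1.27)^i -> [0.57, -0.72, 0.92, -1.17, 1.48]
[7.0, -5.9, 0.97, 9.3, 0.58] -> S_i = Random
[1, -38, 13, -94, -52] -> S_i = Random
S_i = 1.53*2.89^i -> [1.53, 4.42, 12.78, 36.93, 106.73]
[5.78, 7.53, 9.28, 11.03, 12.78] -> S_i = 5.78 + 1.75*i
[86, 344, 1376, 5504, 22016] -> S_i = 86*4^i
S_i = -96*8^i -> [-96, -768, -6144, -49152, -393216]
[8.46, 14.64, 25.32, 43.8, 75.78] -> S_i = 8.46*1.73^i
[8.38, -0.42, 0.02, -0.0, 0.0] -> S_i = 8.38*(-0.05)^i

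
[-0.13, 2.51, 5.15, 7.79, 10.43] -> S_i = -0.13 + 2.64*i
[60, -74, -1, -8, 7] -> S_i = Random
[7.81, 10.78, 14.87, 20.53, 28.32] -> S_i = 7.81*1.38^i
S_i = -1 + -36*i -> [-1, -37, -73, -109, -145]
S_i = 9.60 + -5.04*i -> [9.6, 4.56, -0.48, -5.52, -10.56]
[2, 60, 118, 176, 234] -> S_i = 2 + 58*i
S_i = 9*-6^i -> [9, -54, 324, -1944, 11664]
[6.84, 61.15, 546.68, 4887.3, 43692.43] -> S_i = 6.84*8.94^i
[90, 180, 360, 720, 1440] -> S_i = 90*2^i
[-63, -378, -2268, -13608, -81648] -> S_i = -63*6^i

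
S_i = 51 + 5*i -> [51, 56, 61, 66, 71]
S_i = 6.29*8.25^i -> [6.29, 51.89, 428.11, 3531.93, 29138.45]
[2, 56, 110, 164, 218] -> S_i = 2 + 54*i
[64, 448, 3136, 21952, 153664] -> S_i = 64*7^i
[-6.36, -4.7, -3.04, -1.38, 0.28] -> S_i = -6.36 + 1.66*i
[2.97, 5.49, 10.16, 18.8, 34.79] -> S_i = 2.97*1.85^i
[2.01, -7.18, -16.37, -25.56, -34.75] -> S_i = 2.01 + -9.19*i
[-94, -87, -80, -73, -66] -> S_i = -94 + 7*i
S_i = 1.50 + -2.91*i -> [1.5, -1.41, -4.32, -7.23, -10.14]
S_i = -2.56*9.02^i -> [-2.56, -23.09, -208.28, -1878.71, -16945.96]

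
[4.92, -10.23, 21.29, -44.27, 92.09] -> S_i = 4.92*(-2.08)^i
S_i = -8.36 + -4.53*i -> [-8.36, -12.89, -17.42, -21.95, -26.48]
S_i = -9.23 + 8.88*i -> [-9.23, -0.35, 8.53, 17.41, 26.29]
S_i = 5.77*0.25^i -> [5.77, 1.44, 0.36, 0.09, 0.02]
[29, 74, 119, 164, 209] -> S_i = 29 + 45*i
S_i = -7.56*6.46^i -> [-7.56, -48.84, -315.49, -2038.07, -13165.94]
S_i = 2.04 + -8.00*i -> [2.04, -5.96, -13.96, -21.96, -29.96]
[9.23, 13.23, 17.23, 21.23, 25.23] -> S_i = 9.23 + 4.00*i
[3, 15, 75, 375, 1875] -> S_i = 3*5^i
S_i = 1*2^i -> [1, 2, 4, 8, 16]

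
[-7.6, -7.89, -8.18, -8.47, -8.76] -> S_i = -7.60 + -0.29*i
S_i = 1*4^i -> [1, 4, 16, 64, 256]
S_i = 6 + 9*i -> [6, 15, 24, 33, 42]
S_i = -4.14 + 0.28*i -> [-4.14, -3.86, -3.58, -3.3, -3.02]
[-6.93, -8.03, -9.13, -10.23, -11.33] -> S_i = -6.93 + -1.10*i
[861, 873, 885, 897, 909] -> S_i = 861 + 12*i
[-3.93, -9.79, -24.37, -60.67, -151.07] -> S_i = -3.93*2.49^i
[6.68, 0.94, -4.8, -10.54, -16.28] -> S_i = 6.68 + -5.74*i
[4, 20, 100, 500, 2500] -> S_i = 4*5^i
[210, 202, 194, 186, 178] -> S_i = 210 + -8*i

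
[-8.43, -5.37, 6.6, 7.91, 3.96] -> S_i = Random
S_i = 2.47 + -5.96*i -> [2.47, -3.49, -9.45, -15.41, -21.37]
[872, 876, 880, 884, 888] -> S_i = 872 + 4*i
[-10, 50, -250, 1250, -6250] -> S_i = -10*-5^i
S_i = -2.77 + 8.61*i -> [-2.77, 5.84, 14.45, 23.06, 31.67]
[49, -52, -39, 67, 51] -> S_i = Random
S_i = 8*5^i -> [8, 40, 200, 1000, 5000]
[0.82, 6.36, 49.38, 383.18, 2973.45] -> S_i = 0.82*7.76^i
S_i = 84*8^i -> [84, 672, 5376, 43008, 344064]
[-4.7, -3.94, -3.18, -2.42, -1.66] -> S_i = -4.70 + 0.76*i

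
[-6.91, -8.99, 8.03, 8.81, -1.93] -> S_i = Random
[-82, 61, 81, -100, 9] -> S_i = Random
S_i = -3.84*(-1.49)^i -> [-3.84, 5.72, -8.53, 12.7, -18.93]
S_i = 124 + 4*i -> [124, 128, 132, 136, 140]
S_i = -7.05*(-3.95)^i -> [-7.05, 27.85, -110.0, 434.49, -1716.24]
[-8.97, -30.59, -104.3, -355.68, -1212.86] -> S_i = -8.97*3.41^i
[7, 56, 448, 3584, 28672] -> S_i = 7*8^i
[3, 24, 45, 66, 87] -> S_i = 3 + 21*i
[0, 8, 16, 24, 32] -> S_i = 0 + 8*i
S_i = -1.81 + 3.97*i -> [-1.81, 2.16, 6.13, 10.1, 14.07]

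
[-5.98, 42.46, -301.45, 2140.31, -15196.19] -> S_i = -5.98*(-7.10)^i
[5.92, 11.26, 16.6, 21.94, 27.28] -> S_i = 5.92 + 5.34*i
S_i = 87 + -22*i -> [87, 65, 43, 21, -1]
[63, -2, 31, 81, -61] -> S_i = Random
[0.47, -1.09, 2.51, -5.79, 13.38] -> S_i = 0.47*(-2.31)^i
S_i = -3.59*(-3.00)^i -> [-3.59, 10.77, -32.31, 96.93, -290.79]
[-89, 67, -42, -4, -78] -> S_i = Random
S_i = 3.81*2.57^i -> [3.81, 9.79, 25.16, 64.67, 166.21]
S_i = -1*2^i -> [-1, -2, -4, -8, -16]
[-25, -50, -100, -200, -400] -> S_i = -25*2^i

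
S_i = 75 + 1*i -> [75, 76, 77, 78, 79]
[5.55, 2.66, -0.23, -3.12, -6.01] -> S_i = 5.55 + -2.89*i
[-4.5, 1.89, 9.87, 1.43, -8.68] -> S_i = Random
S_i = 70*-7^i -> [70, -490, 3430, -24010, 168070]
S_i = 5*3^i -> [5, 15, 45, 135, 405]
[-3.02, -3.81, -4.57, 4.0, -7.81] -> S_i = Random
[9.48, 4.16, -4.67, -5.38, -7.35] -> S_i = Random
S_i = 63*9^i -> [63, 567, 5103, 45927, 413343]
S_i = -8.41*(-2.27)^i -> [-8.41, 19.09, -43.34, 98.37, -223.31]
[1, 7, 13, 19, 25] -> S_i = 1 + 6*i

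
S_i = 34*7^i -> [34, 238, 1666, 11662, 81634]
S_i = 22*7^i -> [22, 154, 1078, 7546, 52822]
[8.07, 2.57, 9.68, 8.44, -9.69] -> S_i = Random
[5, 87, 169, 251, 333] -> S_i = 5 + 82*i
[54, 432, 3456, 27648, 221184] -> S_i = 54*8^i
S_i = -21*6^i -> [-21, -126, -756, -4536, -27216]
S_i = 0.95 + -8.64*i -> [0.95, -7.69, -16.33, -24.97, -33.61]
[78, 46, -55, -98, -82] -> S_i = Random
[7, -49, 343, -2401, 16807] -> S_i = 7*-7^i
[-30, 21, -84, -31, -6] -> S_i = Random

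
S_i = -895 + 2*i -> [-895, -893, -891, -889, -887]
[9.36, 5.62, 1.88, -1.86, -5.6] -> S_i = 9.36 + -3.74*i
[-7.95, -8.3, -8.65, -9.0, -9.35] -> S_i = -7.95 + -0.35*i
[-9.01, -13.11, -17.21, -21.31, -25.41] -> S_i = -9.01 + -4.10*i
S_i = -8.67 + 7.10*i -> [-8.67, -1.57, 5.53, 12.63, 19.73]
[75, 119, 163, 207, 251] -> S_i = 75 + 44*i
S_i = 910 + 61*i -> [910, 971, 1032, 1093, 1154]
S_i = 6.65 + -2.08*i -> [6.65, 4.57, 2.49, 0.41, -1.67]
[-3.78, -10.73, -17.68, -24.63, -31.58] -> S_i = -3.78 + -6.95*i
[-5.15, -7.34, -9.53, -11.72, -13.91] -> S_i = -5.15 + -2.19*i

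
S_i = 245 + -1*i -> [245, 244, 243, 242, 241]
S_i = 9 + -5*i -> [9, 4, -1, -6, -11]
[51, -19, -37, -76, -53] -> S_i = Random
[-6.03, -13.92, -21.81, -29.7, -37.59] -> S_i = -6.03 + -7.89*i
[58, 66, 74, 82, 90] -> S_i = 58 + 8*i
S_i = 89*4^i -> [89, 356, 1424, 5696, 22784]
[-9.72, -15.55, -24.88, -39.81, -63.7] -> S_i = -9.72*1.60^i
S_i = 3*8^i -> [3, 24, 192, 1536, 12288]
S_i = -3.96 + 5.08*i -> [-3.96, 1.12, 6.2, 11.28, 16.36]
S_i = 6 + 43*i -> [6, 49, 92, 135, 178]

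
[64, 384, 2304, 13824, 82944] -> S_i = 64*6^i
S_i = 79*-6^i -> [79, -474, 2844, -17064, 102384]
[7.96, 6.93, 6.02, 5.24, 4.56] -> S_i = 7.96*0.87^i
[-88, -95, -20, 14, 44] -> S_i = Random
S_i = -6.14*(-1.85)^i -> [-6.14, 11.36, -21.01, 38.88, -71.92]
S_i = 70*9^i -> [70, 630, 5670, 51030, 459270]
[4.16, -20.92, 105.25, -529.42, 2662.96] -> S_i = 4.16*(-5.03)^i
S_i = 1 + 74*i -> [1, 75, 149, 223, 297]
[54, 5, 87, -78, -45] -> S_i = Random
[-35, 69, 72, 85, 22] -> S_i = Random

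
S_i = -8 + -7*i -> [-8, -15, -22, -29, -36]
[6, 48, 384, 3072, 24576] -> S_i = 6*8^i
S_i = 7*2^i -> [7, 14, 28, 56, 112]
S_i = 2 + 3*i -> [2, 5, 8, 11, 14]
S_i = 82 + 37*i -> [82, 119, 156, 193, 230]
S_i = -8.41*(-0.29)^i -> [-8.41, 2.44, -0.71, 0.21, -0.06]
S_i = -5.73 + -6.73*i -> [-5.73, -12.46, -19.19, -25.92, -32.65]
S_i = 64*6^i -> [64, 384, 2304, 13824, 82944]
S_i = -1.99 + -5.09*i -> [-1.99, -7.08, -12.17, -17.26, -22.35]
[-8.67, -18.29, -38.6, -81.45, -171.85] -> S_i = -8.67*2.11^i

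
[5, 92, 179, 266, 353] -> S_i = 5 + 87*i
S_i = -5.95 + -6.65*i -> [-5.95, -12.6, -19.25, -25.9, -32.55]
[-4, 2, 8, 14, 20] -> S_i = -4 + 6*i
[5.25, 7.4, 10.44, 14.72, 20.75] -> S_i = 5.25*1.41^i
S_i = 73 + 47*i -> [73, 120, 167, 214, 261]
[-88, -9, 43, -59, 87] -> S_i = Random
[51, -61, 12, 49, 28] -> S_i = Random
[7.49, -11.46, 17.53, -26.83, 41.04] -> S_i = 7.49*(-1.53)^i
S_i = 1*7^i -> [1, 7, 49, 343, 2401]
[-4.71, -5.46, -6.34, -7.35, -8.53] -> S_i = -4.71*1.16^i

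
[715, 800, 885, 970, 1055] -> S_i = 715 + 85*i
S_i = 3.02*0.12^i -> [3.02, 0.36, 0.04, 0.01, 0.0]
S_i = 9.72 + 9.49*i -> [9.72, 19.21, 28.7, 38.19, 47.68]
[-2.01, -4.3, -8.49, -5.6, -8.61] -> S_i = Random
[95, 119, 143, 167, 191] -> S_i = 95 + 24*i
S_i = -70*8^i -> [-70, -560, -4480, -35840, -286720]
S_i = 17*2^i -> [17, 34, 68, 136, 272]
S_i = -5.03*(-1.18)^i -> [-5.03, 5.94, -7.0, 8.26, -9.75]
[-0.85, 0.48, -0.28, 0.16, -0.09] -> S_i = -0.85*(-0.57)^i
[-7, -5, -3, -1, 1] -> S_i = -7 + 2*i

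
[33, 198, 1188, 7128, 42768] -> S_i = 33*6^i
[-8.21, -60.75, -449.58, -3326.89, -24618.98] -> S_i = -8.21*7.40^i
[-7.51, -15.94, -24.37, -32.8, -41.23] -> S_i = -7.51 + -8.43*i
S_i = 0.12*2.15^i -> [0.12, 0.26, 0.55, 1.19, 2.56]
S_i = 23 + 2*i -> [23, 25, 27, 29, 31]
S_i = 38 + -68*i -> [38, -30, -98, -166, -234]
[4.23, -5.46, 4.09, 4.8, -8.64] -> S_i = Random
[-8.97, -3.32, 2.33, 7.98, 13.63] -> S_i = -8.97 + 5.65*i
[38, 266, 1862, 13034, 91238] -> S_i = 38*7^i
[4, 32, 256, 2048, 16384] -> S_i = 4*8^i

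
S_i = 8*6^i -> [8, 48, 288, 1728, 10368]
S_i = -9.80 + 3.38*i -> [-9.8, -6.42, -3.04, 0.34, 3.72]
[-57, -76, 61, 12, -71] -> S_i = Random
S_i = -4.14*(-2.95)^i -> [-4.14, 12.21, -36.03, 106.28, -313.54]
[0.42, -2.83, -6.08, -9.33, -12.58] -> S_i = 0.42 + -3.25*i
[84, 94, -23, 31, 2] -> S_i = Random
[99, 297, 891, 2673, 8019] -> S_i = 99*3^i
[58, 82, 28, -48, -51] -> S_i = Random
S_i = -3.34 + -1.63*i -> [-3.34, -4.97, -6.6, -8.23, -9.86]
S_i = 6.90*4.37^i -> [6.9, 30.15, 131.77, 575.83, 2516.37]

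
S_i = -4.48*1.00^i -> [-4.48, -4.48, -4.48, -4.48, -4.48]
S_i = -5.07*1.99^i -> [-5.07, -10.09, -20.08, -39.95, -79.51]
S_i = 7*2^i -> [7, 14, 28, 56, 112]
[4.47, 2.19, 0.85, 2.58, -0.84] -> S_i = Random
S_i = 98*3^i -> [98, 294, 882, 2646, 7938]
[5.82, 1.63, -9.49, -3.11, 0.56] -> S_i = Random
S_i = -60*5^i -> [-60, -300, -1500, -7500, -37500]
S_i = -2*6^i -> [-2, -12, -72, -432, -2592]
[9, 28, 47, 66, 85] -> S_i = 9 + 19*i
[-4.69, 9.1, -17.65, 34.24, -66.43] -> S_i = -4.69*(-1.94)^i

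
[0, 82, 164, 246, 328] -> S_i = 0 + 82*i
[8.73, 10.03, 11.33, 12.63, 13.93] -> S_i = 8.73 + 1.30*i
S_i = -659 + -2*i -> [-659, -661, -663, -665, -667]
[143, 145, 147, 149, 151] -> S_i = 143 + 2*i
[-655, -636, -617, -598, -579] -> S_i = -655 + 19*i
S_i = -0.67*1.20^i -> [-0.67, -0.8, -0.96, -1.16, -1.39]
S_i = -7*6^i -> [-7, -42, -252, -1512, -9072]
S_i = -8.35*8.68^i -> [-8.35, -72.48, -629.11, -5460.67, -47398.58]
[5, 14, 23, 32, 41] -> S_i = 5 + 9*i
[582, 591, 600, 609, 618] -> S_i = 582 + 9*i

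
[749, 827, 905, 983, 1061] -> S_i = 749 + 78*i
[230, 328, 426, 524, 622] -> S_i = 230 + 98*i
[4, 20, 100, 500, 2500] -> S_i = 4*5^i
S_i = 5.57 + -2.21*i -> [5.57, 3.36, 1.15, -1.06, -3.27]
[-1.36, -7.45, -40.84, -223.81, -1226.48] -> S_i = -1.36*5.48^i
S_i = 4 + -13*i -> [4, -9, -22, -35, -48]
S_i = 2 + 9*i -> [2, 11, 20, 29, 38]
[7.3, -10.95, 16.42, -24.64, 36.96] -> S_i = 7.30*(-1.50)^i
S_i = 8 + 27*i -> [8, 35, 62, 89, 116]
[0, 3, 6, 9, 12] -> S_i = 0 + 3*i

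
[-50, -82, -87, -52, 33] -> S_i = Random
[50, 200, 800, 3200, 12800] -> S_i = 50*4^i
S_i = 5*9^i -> [5, 45, 405, 3645, 32805]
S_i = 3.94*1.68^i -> [3.94, 6.62, 11.12, 18.68, 31.39]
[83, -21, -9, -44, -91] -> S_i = Random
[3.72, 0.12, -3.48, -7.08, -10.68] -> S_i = 3.72 + -3.60*i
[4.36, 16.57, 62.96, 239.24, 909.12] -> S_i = 4.36*3.80^i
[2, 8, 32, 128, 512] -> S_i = 2*4^i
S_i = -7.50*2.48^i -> [-7.5, -18.6, -46.13, -114.4, -283.71]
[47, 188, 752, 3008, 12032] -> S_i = 47*4^i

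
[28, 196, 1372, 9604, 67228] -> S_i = 28*7^i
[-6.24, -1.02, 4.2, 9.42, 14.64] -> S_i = -6.24 + 5.22*i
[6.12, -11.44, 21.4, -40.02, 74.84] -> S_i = 6.12*(-1.87)^i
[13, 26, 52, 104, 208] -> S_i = 13*2^i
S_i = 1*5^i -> [1, 5, 25, 125, 625]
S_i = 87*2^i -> [87, 174, 348, 696, 1392]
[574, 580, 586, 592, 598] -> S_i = 574 + 6*i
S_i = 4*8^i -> [4, 32, 256, 2048, 16384]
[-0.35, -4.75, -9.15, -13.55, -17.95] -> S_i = -0.35 + -4.40*i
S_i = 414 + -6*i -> [414, 408, 402, 396, 390]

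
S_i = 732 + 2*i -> [732, 734, 736, 738, 740]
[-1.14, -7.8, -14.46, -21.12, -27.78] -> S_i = -1.14 + -6.66*i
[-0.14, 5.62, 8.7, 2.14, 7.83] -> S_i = Random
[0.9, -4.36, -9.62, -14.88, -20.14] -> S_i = 0.90 + -5.26*i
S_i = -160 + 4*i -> [-160, -156, -152, -148, -144]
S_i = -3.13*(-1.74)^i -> [-3.13, 5.45, -9.48, 16.49, -28.69]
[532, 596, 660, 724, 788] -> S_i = 532 + 64*i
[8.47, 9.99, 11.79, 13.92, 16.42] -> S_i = 8.47*1.18^i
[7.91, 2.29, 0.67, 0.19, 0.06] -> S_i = 7.91*0.29^i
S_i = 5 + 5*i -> [5, 10, 15, 20, 25]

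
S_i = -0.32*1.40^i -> [-0.32, -0.45, -0.63, -0.88, -1.23]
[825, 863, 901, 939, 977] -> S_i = 825 + 38*i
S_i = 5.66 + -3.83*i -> [5.66, 1.83, -2.0, -5.83, -9.66]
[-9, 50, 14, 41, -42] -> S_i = Random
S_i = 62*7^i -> [62, 434, 3038, 21266, 148862]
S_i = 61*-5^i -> [61, -305, 1525, -7625, 38125]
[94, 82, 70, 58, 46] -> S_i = 94 + -12*i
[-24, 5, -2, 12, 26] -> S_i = Random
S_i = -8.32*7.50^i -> [-8.32, -62.4, -468.0, -3510.0, -26325.0]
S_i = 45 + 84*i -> [45, 129, 213, 297, 381]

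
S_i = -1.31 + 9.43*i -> [-1.31, 8.12, 17.55, 26.98, 36.41]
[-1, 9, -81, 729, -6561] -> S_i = -1*-9^i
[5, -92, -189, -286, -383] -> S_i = 5 + -97*i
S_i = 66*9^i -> [66, 594, 5346, 48114, 433026]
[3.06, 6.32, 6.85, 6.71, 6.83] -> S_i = Random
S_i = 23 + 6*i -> [23, 29, 35, 41, 47]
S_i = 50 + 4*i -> [50, 54, 58, 62, 66]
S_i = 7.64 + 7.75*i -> [7.64, 15.39, 23.14, 30.89, 38.64]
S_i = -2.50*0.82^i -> [-2.5, -2.05, -1.68, -1.38, -1.13]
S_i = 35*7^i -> [35, 245, 1715, 12005, 84035]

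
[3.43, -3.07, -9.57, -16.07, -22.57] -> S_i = 3.43 + -6.50*i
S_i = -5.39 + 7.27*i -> [-5.39, 1.88, 9.15, 16.42, 23.69]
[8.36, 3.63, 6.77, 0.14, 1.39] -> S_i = Random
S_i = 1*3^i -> [1, 3, 9, 27, 81]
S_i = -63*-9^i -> [-63, 567, -5103, 45927, -413343]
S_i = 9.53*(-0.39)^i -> [9.53, -3.72, 1.45, -0.57, 0.22]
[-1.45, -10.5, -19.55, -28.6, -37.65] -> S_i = -1.45 + -9.05*i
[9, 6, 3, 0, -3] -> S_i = 9 + -3*i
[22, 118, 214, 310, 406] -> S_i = 22 + 96*i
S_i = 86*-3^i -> [86, -258, 774, -2322, 6966]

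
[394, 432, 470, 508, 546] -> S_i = 394 + 38*i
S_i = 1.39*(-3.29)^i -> [1.39, -4.57, 15.05, -49.5, 162.85]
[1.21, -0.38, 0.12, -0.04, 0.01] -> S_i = 1.21*(-0.31)^i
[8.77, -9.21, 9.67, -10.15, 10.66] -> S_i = 8.77*(-1.05)^i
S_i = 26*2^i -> [26, 52, 104, 208, 416]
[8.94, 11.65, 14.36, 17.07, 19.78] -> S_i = 8.94 + 2.71*i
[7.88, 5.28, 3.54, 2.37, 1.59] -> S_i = 7.88*0.67^i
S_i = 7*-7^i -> [7, -49, 343, -2401, 16807]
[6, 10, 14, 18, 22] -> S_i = 6 + 4*i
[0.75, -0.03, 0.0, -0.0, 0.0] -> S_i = 0.75*(-0.04)^i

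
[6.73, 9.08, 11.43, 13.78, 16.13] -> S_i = 6.73 + 2.35*i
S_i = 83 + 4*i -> [83, 87, 91, 95, 99]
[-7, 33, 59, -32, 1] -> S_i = Random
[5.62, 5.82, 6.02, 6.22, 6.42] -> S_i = 5.62 + 0.20*i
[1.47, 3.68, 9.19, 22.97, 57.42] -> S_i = 1.47*2.50^i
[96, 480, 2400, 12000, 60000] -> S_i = 96*5^i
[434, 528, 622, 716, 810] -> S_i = 434 + 94*i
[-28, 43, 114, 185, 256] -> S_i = -28 + 71*i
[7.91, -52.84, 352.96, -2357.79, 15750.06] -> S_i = 7.91*(-6.68)^i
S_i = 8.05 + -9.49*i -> [8.05, -1.44, -10.93, -20.42, -29.91]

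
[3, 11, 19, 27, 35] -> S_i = 3 + 8*i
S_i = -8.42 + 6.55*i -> [-8.42, -1.87, 4.68, 11.23, 17.78]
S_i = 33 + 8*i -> [33, 41, 49, 57, 65]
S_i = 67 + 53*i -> [67, 120, 173, 226, 279]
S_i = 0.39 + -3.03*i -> [0.39, -2.64, -5.67, -8.7, -11.73]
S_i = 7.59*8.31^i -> [7.59, 63.07, 524.14, 4355.57, 36194.77]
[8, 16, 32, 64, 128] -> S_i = 8*2^i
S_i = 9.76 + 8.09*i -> [9.76, 17.85, 25.94, 34.03, 42.12]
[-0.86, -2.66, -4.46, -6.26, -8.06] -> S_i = -0.86 + -1.80*i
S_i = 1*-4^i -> [1, -4, 16, -64, 256]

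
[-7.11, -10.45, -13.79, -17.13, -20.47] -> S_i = -7.11 + -3.34*i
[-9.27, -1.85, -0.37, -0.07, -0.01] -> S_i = -9.27*0.20^i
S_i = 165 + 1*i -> [165, 166, 167, 168, 169]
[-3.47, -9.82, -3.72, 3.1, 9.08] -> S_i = Random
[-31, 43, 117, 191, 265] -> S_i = -31 + 74*i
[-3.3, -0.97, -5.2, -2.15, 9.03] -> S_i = Random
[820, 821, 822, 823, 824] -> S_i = 820 + 1*i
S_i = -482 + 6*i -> [-482, -476, -470, -464, -458]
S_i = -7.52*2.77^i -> [-7.52, -20.83, -57.7, -159.83, -442.73]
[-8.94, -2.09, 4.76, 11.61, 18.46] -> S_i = -8.94 + 6.85*i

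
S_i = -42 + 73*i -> [-42, 31, 104, 177, 250]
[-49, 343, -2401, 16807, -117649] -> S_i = -49*-7^i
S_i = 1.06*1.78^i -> [1.06, 1.89, 3.36, 5.98, 10.64]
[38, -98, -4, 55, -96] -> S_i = Random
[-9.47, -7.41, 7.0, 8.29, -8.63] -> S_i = Random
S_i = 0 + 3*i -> [0, 3, 6, 9, 12]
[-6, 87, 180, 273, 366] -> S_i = -6 + 93*i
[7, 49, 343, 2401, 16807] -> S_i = 7*7^i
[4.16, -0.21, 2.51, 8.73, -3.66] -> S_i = Random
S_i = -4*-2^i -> [-4, 8, -16, 32, -64]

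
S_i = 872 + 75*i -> [872, 947, 1022, 1097, 1172]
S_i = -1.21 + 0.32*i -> [-1.21, -0.89, -0.57, -0.25, 0.07]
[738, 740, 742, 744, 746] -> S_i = 738 + 2*i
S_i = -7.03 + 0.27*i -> [-7.03, -6.76, -6.49, -6.22, -5.95]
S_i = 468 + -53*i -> [468, 415, 362, 309, 256]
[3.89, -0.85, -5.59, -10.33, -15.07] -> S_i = 3.89 + -4.74*i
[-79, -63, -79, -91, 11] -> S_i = Random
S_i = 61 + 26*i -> [61, 87, 113, 139, 165]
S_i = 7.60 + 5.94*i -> [7.6, 13.54, 19.48, 25.42, 31.36]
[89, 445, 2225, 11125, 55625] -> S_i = 89*5^i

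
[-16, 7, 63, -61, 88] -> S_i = Random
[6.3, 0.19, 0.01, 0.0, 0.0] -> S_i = 6.30*0.03^i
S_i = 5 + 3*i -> [5, 8, 11, 14, 17]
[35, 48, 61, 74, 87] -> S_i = 35 + 13*i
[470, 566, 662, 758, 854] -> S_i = 470 + 96*i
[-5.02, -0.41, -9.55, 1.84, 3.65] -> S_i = Random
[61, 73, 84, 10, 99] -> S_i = Random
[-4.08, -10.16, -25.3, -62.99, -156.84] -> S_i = -4.08*2.49^i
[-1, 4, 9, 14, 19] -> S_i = -1 + 5*i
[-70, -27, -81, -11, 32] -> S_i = Random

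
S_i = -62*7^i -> [-62, -434, -3038, -21266, -148862]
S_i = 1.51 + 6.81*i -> [1.51, 8.32, 15.13, 21.94, 28.75]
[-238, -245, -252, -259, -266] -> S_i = -238 + -7*i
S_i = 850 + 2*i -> [850, 852, 854, 856, 858]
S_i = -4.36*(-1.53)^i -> [-4.36, 6.67, -10.21, 15.62, -23.89]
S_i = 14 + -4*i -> [14, 10, 6, 2, -2]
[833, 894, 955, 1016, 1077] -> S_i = 833 + 61*i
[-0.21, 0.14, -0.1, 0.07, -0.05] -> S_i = -0.21*(-0.69)^i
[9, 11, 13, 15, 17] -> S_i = 9 + 2*i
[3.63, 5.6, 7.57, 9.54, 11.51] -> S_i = 3.63 + 1.97*i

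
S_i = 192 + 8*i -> [192, 200, 208, 216, 224]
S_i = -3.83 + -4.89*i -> [-3.83, -8.72, -13.61, -18.5, -23.39]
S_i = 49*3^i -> [49, 147, 441, 1323, 3969]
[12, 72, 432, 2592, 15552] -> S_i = 12*6^i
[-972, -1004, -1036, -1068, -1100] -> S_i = -972 + -32*i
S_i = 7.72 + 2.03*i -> [7.72, 9.75, 11.78, 13.81, 15.84]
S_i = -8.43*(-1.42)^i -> [-8.43, 11.97, -17.0, 24.14, -34.28]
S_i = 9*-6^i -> [9, -54, 324, -1944, 11664]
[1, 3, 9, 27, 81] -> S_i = 1*3^i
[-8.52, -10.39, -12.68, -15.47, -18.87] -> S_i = -8.52*1.22^i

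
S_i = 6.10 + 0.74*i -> [6.1, 6.84, 7.58, 8.32, 9.06]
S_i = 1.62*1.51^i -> [1.62, 2.45, 3.69, 5.58, 8.42]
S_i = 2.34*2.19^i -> [2.34, 5.12, 11.22, 24.58, 53.83]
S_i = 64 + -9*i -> [64, 55, 46, 37, 28]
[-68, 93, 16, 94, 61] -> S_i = Random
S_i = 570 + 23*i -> [570, 593, 616, 639, 662]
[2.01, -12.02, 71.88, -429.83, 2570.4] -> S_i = 2.01*(-5.98)^i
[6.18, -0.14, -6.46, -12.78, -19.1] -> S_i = 6.18 + -6.32*i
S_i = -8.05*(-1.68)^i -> [-8.05, 13.52, -22.72, 38.17, -64.13]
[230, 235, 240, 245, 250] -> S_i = 230 + 5*i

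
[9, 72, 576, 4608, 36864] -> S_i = 9*8^i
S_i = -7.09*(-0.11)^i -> [-7.09, 0.78, -0.09, 0.01, -0.0]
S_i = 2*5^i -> [2, 10, 50, 250, 1250]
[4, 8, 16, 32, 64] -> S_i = 4*2^i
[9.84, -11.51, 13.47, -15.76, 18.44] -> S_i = 9.84*(-1.17)^i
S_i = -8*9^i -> [-8, -72, -648, -5832, -52488]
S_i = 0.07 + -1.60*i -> [0.07, -1.53, -3.13, -4.73, -6.33]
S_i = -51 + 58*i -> [-51, 7, 65, 123, 181]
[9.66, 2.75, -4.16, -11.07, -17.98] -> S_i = 9.66 + -6.91*i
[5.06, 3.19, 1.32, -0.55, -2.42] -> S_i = 5.06 + -1.87*i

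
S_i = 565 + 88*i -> [565, 653, 741, 829, 917]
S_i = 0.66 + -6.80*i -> [0.66, -6.14, -12.94, -19.74, -26.54]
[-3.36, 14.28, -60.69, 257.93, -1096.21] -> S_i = -3.36*(-4.25)^i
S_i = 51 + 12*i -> [51, 63, 75, 87, 99]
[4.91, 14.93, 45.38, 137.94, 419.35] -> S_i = 4.91*3.04^i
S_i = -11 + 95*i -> [-11, 84, 179, 274, 369]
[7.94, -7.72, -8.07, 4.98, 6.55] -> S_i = Random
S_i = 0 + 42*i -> [0, 42, 84, 126, 168]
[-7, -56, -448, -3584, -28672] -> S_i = -7*8^i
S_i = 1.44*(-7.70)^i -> [1.44, -11.09, 85.38, -657.41, 5062.04]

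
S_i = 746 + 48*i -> [746, 794, 842, 890, 938]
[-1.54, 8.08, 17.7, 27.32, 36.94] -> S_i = -1.54 + 9.62*i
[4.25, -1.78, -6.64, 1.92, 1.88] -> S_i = Random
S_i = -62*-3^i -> [-62, 186, -558, 1674, -5022]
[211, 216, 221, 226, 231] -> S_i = 211 + 5*i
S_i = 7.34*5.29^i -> [7.34, 38.83, 205.4, 1086.58, 5748.03]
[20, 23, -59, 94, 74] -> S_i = Random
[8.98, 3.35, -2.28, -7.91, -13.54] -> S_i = 8.98 + -5.63*i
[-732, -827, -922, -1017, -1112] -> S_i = -732 + -95*i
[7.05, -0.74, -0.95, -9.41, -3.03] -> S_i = Random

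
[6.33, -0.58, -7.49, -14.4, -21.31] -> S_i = 6.33 + -6.91*i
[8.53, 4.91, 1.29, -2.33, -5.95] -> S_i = 8.53 + -3.62*i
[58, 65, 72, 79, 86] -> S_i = 58 + 7*i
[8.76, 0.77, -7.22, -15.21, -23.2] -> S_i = 8.76 + -7.99*i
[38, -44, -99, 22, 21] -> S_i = Random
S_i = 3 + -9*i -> [3, -6, -15, -24, -33]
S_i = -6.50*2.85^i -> [-6.5, -18.53, -52.8, -150.47, -428.84]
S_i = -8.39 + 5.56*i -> [-8.39, -2.83, 2.73, 8.29, 13.85]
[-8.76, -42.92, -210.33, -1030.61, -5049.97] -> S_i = -8.76*4.90^i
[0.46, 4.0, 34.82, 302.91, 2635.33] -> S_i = 0.46*8.70^i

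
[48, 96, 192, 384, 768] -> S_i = 48*2^i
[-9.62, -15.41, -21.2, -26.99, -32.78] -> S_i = -9.62 + -5.79*i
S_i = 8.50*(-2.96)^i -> [8.5, -25.16, 74.47, -220.44, 652.51]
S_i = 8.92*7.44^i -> [8.92, 66.36, 493.75, 3673.53, 27331.07]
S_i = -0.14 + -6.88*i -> [-0.14, -7.02, -13.9, -20.78, -27.66]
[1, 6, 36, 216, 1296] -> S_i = 1*6^i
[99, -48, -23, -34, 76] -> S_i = Random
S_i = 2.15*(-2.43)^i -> [2.15, -5.22, 12.7, -30.85, 74.97]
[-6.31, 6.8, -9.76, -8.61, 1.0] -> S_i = Random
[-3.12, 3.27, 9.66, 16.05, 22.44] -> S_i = -3.12 + 6.39*i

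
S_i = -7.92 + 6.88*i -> [-7.92, -1.04, 5.84, 12.72, 19.6]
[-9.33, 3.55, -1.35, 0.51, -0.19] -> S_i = -9.33*(-0.38)^i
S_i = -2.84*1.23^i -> [-2.84, -3.49, -4.3, -5.28, -6.5]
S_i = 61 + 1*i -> [61, 62, 63, 64, 65]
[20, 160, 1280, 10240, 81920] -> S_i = 20*8^i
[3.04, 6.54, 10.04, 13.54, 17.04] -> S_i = 3.04 + 3.50*i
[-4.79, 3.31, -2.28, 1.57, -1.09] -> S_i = -4.79*(-0.69)^i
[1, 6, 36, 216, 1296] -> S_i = 1*6^i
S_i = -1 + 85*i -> [-1, 84, 169, 254, 339]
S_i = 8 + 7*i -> [8, 15, 22, 29, 36]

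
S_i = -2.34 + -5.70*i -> [-2.34, -8.04, -13.74, -19.44, -25.14]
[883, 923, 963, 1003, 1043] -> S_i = 883 + 40*i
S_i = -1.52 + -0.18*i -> [-1.52, -1.7, -1.88, -2.06, -2.24]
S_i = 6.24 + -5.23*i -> [6.24, 1.01, -4.22, -9.45, -14.68]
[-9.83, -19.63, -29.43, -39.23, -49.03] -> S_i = -9.83 + -9.80*i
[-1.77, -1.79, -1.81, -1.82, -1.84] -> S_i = -1.77*1.01^i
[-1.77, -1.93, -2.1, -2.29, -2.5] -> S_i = -1.77*1.09^i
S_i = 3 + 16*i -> [3, 19, 35, 51, 67]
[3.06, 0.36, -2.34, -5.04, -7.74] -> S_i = 3.06 + -2.70*i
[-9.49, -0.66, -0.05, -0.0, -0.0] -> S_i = -9.49*0.07^i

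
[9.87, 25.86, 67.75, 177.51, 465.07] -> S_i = 9.87*2.62^i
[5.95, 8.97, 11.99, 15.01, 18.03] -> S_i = 5.95 + 3.02*i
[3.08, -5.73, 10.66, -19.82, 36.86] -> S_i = 3.08*(-1.86)^i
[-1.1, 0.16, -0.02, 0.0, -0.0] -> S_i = -1.10*(-0.15)^i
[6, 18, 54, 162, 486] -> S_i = 6*3^i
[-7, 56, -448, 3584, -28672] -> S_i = -7*-8^i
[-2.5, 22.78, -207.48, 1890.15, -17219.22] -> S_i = -2.50*(-9.11)^i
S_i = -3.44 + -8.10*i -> [-3.44, -11.54, -19.64, -27.74, -35.84]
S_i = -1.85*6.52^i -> [-1.85, -12.06, -78.64, -512.76, -3343.2]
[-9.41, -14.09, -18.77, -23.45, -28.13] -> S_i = -9.41 + -4.68*i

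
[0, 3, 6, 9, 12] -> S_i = 0 + 3*i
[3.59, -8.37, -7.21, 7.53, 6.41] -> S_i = Random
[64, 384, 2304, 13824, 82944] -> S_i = 64*6^i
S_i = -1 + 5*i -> [-1, 4, 9, 14, 19]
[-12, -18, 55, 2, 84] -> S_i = Random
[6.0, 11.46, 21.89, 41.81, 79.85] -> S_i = 6.00*1.91^i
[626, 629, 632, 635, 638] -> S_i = 626 + 3*i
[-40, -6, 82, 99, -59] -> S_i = Random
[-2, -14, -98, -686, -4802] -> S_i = -2*7^i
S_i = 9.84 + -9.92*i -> [9.84, -0.08, -10.0, -19.92, -29.84]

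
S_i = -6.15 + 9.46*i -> [-6.15, 3.31, 12.77, 22.23, 31.69]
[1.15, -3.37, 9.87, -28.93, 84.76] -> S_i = 1.15*(-2.93)^i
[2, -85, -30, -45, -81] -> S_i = Random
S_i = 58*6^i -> [58, 348, 2088, 12528, 75168]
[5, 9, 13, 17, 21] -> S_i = 5 + 4*i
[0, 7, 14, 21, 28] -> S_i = 0 + 7*i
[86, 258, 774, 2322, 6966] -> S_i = 86*3^i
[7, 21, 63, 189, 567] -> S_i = 7*3^i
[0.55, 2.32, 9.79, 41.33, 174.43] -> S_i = 0.55*4.22^i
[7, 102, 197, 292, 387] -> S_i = 7 + 95*i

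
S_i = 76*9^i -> [76, 684, 6156, 55404, 498636]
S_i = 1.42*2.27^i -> [1.42, 3.22, 7.32, 16.61, 37.7]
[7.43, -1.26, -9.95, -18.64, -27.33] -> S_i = 7.43 + -8.69*i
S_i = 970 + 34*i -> [970, 1004, 1038, 1072, 1106]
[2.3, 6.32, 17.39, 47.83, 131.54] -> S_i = 2.30*2.75^i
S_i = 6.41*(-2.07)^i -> [6.41, -13.27, 27.47, -56.86, 117.69]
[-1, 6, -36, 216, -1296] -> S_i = -1*-6^i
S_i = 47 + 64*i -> [47, 111, 175, 239, 303]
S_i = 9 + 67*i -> [9, 76, 143, 210, 277]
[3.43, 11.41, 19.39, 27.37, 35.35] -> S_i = 3.43 + 7.98*i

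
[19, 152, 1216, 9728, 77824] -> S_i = 19*8^i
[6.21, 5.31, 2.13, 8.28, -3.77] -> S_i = Random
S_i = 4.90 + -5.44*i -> [4.9, -0.54, -5.98, -11.42, -16.86]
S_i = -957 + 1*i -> [-957, -956, -955, -954, -953]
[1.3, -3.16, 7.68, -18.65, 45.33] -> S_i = 1.30*(-2.43)^i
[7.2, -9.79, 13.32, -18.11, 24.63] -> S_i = 7.20*(-1.36)^i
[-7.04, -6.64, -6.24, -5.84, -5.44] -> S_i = -7.04 + 0.40*i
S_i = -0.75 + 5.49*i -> [-0.75, 4.74, 10.23, 15.72, 21.21]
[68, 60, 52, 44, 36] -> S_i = 68 + -8*i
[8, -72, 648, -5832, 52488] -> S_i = 8*-9^i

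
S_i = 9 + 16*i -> [9, 25, 41, 57, 73]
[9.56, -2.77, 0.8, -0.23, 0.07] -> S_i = 9.56*(-0.29)^i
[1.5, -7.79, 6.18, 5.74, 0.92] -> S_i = Random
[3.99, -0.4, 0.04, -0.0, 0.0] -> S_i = 3.99*(-0.10)^i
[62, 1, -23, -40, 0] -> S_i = Random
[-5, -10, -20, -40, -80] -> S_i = -5*2^i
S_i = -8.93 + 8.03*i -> [-8.93, -0.9, 7.13, 15.16, 23.19]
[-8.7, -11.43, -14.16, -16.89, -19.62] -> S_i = -8.70 + -2.73*i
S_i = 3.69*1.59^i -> [3.69, 5.87, 9.33, 14.83, 23.58]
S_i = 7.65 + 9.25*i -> [7.65, 16.9, 26.15, 35.4, 44.65]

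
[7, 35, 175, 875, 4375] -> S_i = 7*5^i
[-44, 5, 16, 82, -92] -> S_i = Random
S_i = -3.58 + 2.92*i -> [-3.58, -0.66, 2.26, 5.18, 8.1]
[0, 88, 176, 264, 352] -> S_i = 0 + 88*i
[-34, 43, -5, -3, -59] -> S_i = Random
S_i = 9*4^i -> [9, 36, 144, 576, 2304]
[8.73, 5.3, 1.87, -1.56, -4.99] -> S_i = 8.73 + -3.43*i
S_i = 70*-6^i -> [70, -420, 2520, -15120, 90720]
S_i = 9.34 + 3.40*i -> [9.34, 12.74, 16.14, 19.54, 22.94]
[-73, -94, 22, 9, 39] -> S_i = Random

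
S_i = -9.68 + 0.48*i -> [-9.68, -9.2, -8.72, -8.24, -7.76]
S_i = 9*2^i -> [9, 18, 36, 72, 144]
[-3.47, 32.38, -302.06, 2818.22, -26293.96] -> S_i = -3.47*(-9.33)^i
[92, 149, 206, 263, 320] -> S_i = 92 + 57*i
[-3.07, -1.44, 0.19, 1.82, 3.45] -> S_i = -3.07 + 1.63*i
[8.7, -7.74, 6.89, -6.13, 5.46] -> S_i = 8.70*(-0.89)^i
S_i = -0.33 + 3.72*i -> [-0.33, 3.39, 7.11, 10.83, 14.55]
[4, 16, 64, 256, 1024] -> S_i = 4*4^i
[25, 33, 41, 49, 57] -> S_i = 25 + 8*i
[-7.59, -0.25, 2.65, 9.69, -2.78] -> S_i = Random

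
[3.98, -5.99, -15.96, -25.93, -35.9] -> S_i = 3.98 + -9.97*i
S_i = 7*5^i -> [7, 35, 175, 875, 4375]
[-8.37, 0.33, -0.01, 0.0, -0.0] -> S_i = -8.37*(-0.04)^i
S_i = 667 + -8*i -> [667, 659, 651, 643, 635]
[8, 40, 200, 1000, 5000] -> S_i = 8*5^i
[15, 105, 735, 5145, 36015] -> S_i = 15*7^i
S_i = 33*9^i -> [33, 297, 2673, 24057, 216513]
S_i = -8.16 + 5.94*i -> [-8.16, -2.22, 3.72, 9.66, 15.6]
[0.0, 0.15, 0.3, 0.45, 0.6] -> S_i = -0.00 + 0.15*i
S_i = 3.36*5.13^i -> [3.36, 17.24, 88.42, 453.62, 2327.07]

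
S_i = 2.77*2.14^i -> [2.77, 5.93, 12.69, 27.15, 58.09]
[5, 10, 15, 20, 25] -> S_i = 5 + 5*i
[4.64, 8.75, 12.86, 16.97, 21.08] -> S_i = 4.64 + 4.11*i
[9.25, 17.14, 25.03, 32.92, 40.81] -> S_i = 9.25 + 7.89*i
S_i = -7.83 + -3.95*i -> [-7.83, -11.78, -15.73, -19.68, -23.63]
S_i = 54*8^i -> [54, 432, 3456, 27648, 221184]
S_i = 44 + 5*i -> [44, 49, 54, 59, 64]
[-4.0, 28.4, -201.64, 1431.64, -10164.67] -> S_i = -4.00*(-7.10)^i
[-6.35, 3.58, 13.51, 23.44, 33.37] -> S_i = -6.35 + 9.93*i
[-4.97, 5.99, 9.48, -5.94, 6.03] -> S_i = Random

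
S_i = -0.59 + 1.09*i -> [-0.59, 0.5, 1.59, 2.68, 3.77]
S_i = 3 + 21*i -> [3, 24, 45, 66, 87]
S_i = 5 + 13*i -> [5, 18, 31, 44, 57]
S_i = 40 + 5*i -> [40, 45, 50, 55, 60]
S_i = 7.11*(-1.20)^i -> [7.11, -8.53, 10.24, -12.29, 14.74]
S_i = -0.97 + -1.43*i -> [-0.97, -2.4, -3.83, -5.26, -6.69]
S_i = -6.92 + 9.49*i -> [-6.92, 2.57, 12.06, 21.55, 31.04]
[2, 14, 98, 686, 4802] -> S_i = 2*7^i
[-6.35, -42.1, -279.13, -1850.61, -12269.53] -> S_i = -6.35*6.63^i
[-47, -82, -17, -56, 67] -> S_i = Random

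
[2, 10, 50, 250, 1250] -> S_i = 2*5^i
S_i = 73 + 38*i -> [73, 111, 149, 187, 225]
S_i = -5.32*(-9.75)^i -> [-5.32, 51.87, -505.73, 4930.89, -48076.2]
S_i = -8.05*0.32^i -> [-8.05, -2.58, -0.82, -0.26, -0.08]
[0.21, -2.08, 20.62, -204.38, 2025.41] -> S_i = 0.21*(-9.91)^i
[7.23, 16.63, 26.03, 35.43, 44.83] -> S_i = 7.23 + 9.40*i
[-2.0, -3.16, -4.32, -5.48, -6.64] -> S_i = -2.00 + -1.16*i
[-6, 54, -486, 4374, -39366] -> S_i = -6*-9^i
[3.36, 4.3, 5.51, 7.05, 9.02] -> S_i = 3.36*1.28^i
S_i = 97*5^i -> [97, 485, 2425, 12125, 60625]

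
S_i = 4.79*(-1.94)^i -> [4.79, -9.29, 18.03, -34.97, 67.85]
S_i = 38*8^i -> [38, 304, 2432, 19456, 155648]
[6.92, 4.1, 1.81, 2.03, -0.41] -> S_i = Random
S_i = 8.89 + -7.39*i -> [8.89, 1.5, -5.89, -13.28, -20.67]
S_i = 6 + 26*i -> [6, 32, 58, 84, 110]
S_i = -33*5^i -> [-33, -165, -825, -4125, -20625]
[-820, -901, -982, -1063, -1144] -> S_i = -820 + -81*i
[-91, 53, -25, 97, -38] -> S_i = Random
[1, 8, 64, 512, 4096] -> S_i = 1*8^i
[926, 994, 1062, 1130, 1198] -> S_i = 926 + 68*i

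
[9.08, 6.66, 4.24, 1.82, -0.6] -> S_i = 9.08 + -2.42*i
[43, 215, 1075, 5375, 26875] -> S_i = 43*5^i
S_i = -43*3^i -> [-43, -129, -387, -1161, -3483]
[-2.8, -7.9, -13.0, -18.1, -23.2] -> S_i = -2.80 + -5.10*i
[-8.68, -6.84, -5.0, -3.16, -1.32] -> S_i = -8.68 + 1.84*i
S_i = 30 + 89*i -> [30, 119, 208, 297, 386]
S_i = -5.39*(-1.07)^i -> [-5.39, 5.77, -6.17, 6.6, -7.07]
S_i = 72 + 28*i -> [72, 100, 128, 156, 184]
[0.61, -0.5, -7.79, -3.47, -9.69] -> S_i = Random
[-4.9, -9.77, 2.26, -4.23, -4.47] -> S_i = Random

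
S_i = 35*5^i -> [35, 175, 875, 4375, 21875]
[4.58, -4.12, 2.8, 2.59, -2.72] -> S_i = Random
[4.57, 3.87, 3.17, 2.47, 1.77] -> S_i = 4.57 + -0.70*i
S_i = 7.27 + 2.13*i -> [7.27, 9.4, 11.53, 13.66, 15.79]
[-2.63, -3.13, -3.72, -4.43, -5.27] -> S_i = -2.63*1.19^i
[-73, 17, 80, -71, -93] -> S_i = Random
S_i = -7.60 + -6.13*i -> [-7.6, -13.73, -19.86, -25.99, -32.12]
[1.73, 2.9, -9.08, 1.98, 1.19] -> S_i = Random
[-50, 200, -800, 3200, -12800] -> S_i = -50*-4^i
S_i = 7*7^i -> [7, 49, 343, 2401, 16807]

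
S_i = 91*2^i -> [91, 182, 364, 728, 1456]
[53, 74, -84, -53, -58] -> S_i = Random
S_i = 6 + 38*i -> [6, 44, 82, 120, 158]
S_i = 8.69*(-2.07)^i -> [8.69, -17.99, 37.24, -77.08, 159.55]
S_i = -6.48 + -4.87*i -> [-6.48, -11.35, -16.22, -21.09, -25.96]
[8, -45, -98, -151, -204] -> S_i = 8 + -53*i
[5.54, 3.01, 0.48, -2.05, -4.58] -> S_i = 5.54 + -2.53*i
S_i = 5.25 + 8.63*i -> [5.25, 13.88, 22.51, 31.14, 39.77]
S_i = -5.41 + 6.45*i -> [-5.41, 1.04, 7.49, 13.94, 20.39]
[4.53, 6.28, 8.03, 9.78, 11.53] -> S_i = 4.53 + 1.75*i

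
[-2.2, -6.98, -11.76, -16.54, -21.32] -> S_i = -2.20 + -4.78*i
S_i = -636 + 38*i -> [-636, -598, -560, -522, -484]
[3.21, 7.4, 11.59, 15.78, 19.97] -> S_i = 3.21 + 4.19*i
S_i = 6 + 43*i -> [6, 49, 92, 135, 178]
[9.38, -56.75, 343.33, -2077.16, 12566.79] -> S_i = 9.38*(-6.05)^i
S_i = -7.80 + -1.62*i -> [-7.8, -9.42, -11.04, -12.66, -14.28]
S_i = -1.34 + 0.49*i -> [-1.34, -0.85, -0.36, 0.13, 0.62]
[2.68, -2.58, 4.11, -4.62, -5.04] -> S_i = Random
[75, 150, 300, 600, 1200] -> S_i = 75*2^i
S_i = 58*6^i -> [58, 348, 2088, 12528, 75168]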